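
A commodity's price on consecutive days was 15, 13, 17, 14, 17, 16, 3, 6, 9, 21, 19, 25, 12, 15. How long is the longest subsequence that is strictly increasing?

Let dp[i] be the length of the longest such subsequence ending at index i:
i:      1  2  3  4  5  6  7  8  9 10 11 12 13 14
a[i]:  15 13 17 14 17 16  3  6  9 21 19 25 12 15
dp:     1  1  2  2  3  3  1  2  3  4  4  5  4  5
Maximum dp value is 5.

5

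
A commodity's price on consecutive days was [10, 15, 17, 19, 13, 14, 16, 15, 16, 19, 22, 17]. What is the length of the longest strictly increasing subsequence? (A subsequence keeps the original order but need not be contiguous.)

Track the smallest tail for each achievable length (strict):
10 → extends → [10]
15 → extends → [10, 15]
17 → extends → [10, 15, 17]
19 → extends → [10, 15, 17, 19]
13 → replaces 15 → [10, 13, 17, 19]
14 → replaces 17 → [10, 13, 14, 19]
16 → replaces 19 → [10, 13, 14, 16]
15 → replaces 16 → [10, 13, 14, 15]
16 → extends → [10, 13, 14, 15, 16]
19 → extends → [10, 13, 14, 15, 16, 19]
22 → extends → [10, 13, 14, 15, 16, 19, 22]
17 → replaces 19 → [10, 13, 14, 15, 16, 17, 22]
Seven tails, so the longest strictly increasing subsequence has length 7 (e.g. 10, 13, 14, 15, 16, 19, 22).

7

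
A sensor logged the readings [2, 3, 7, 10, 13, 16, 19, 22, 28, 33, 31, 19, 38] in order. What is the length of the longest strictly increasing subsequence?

Track the smallest tail for each achievable length (strict):
2 → extends → [2]
3 → extends → [2, 3]
7 → extends → [2, 3, 7]
10 → extends → [2, 3, 7, 10]
13 → extends → [2, 3, 7, 10, 13]
16 → extends → [2, 3, 7, 10, 13, 16]
19 → extends → [2, 3, 7, 10, 13, 16, 19]
22 → extends → [2, 3, 7, 10, 13, 16, 19, 22]
28 → extends → [2, 3, 7, 10, 13, 16, 19, 22, 28]
33 → extends → [2, 3, 7, 10, 13, 16, 19, 22, 28, 33]
31 → replaces 33 → [2, 3, 7, 10, 13, 16, 19, 22, 28, 31]
19 → already a tail → [2, 3, 7, 10, 13, 16, 19, 22, 28, 31]
38 → extends → [2, 3, 7, 10, 13, 16, 19, 22, 28, 31, 38]
Eleven tails, so the longest strictly increasing subsequence has length 11 (e.g. 2, 3, 7, 10, 13, 16, 19, 22, 28, 33, 38).

11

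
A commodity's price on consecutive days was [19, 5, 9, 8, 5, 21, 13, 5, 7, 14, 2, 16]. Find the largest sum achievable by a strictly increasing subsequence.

57

Let S[i] be the best sum of a strictly increasing subsequence ending at i:
i:      1  2  3  4  5  6  7  8  9 10 11 12
a[i]:  19  5  9  8  5 21 13  5  7 14  2 16
S:     19  5 14 13  5 40 27  5 12 41  2 57
Maximum is 57 (e.g. 5 + 9 + 13 + 14 + 16).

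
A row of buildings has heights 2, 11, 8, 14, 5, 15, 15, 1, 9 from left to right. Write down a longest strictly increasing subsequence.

2, 11, 14, 15

Patience tails give the LIS length; then backtrack through the dp parents:
2 → extends → [2]
11 → extends → [2, 11]
8 → replaces 11 → [2, 8]
14 → extends → [2, 8, 14]
5 → replaces 8 → [2, 5, 14]
15 → extends → [2, 5, 14, 15]
15 → already a tail → [2, 5, 14, 15]
1 → replaces 2 → [1, 5, 14, 15]
9 → replaces 14 → [1, 5, 9, 15]
Length 4; one witness is 2, 11, 14, 15.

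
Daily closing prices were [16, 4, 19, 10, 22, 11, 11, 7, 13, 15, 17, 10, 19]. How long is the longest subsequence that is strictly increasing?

Let dp[i] be the length of the longest such subsequence ending at index i:
i:      1  2  3  4  5  6  7  8  9 10 11 12 13
a[i]:  16  4 19 10 22 11 11  7 13 15 17 10 19
dp:     1  1  2  2  3  3  3  2  4  5  6  3  7
Maximum dp value is 7.

7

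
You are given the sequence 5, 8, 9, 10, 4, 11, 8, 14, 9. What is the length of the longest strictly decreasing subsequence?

2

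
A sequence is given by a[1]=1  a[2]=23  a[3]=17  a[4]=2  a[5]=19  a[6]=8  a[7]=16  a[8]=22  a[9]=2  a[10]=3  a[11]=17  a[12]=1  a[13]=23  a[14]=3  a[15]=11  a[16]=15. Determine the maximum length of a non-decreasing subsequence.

Track the smallest tail for each achievable length (allowing ties):
1 → extends → [1]
23 → extends → [1, 23]
17 → replaces 23 → [1, 17]
2 → replaces 17 → [1, 2]
19 → extends → [1, 2, 19]
8 → replaces 19 → [1, 2, 8]
16 → extends → [1, 2, 8, 16]
22 → extends → [1, 2, 8, 16, 22]
2 → replaces 8 → [1, 2, 2, 16, 22]
3 → replaces 16 → [1, 2, 2, 3, 22]
17 → replaces 22 → [1, 2, 2, 3, 17]
1 → replaces 2 → [1, 1, 2, 3, 17]
23 → extends → [1, 1, 2, 3, 17, 23]
3 → replaces 17 → [1, 1, 2, 3, 3, 23]
11 → replaces 23 → [1, 1, 2, 3, 3, 11]
15 → extends → [1, 1, 2, 3, 3, 11, 15]
Seven tails, so the longest non-decreasing subsequence has length 7 (e.g. 1, 2, 2, 3, 3, 11, 15).

7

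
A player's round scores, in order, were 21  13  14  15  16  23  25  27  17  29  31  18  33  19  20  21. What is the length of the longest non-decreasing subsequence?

10

Track the smallest tail for each achievable length (allowing ties):
21 → extends → [21]
13 → replaces 21 → [13]
14 → extends → [13, 14]
15 → extends → [13, 14, 15]
16 → extends → [13, 14, 15, 16]
23 → extends → [13, 14, 15, 16, 23]
25 → extends → [13, 14, 15, 16, 23, 25]
27 → extends → [13, 14, 15, 16, 23, 25, 27]
17 → replaces 23 → [13, 14, 15, 16, 17, 25, 27]
29 → extends → [13, 14, 15, 16, 17, 25, 27, 29]
31 → extends → [13, 14, 15, 16, 17, 25, 27, 29, 31]
18 → replaces 25 → [13, 14, 15, 16, 17, 18, 27, 29, 31]
33 → extends → [13, 14, 15, 16, 17, 18, 27, 29, 31, 33]
19 → replaces 27 → [13, 14, 15, 16, 17, 18, 19, 29, 31, 33]
20 → replaces 29 → [13, 14, 15, 16, 17, 18, 19, 20, 31, 33]
21 → replaces 31 → [13, 14, 15, 16, 17, 18, 19, 20, 21, 33]
Ten tails, so the longest non-decreasing subsequence has length 10 (e.g. 13, 14, 15, 16, 23, 25, 27, 29, 31, 33).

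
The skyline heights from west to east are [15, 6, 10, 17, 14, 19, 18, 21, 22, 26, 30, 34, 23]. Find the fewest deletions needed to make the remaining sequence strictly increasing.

Fewest deletions = n − (longest strictly increasing subsequence).
Patience tails:
15 → extends → [15]
6 → replaces 15 → [6]
10 → extends → [6, 10]
17 → extends → [6, 10, 17]
14 → replaces 17 → [6, 10, 14]
19 → extends → [6, 10, 14, 19]
18 → replaces 19 → [6, 10, 14, 18]
21 → extends → [6, 10, 14, 18, 21]
22 → extends → [6, 10, 14, 18, 21, 22]
26 → extends → [6, 10, 14, 18, 21, 22, 26]
30 → extends → [6, 10, 14, 18, 21, 22, 26, 30]
34 → extends → [6, 10, 14, 18, 21, 22, 26, 30, 34]
23 → replaces 26 → [6, 10, 14, 18, 21, 22, 23, 30, 34]
Longest strictly increasing subsequence has length 9, so deletions = 13 − 9 = 4.

4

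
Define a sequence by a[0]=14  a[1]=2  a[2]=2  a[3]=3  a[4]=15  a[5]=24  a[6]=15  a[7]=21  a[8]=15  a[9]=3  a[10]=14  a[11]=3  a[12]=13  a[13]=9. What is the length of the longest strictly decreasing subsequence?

6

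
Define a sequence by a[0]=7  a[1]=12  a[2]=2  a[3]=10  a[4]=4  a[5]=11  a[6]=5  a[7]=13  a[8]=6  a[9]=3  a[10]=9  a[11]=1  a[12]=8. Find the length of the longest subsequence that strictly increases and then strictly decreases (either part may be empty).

inc[i] = longest strictly increasing subsequence ending at i; dec[i] = longest strictly decreasing subsequence starting at i:
i:      0  1  2  3  4  5  6  7  8  9 10 11 12
a[i]:   7 12  2 10  4 11  5 13  6  3  9  1  8
inc:    1  2  1  2  2  3  3  4  4  2  5  1  5
dec:    4  5  2  4  3  4  3  4  3  2  2  1  1
Best peak at i=7 (value 13): inc=4, dec=4, length 4+4−1 = 7.

7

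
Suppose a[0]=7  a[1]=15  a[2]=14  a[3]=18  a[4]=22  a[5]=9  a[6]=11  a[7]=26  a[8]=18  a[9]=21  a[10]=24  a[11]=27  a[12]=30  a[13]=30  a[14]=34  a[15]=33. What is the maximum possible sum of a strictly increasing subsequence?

181

Let S[i] be the best sum of a strictly increasing subsequence ending at i:
i:       0   1   2   3   4   5   6   7   8   9  10  11  12  13  14  15
a[i]:    7  15  14  18  22   9  11  26  18  21  24  27  30  30  34  33
S:       7  22  21  40  62  16  27  88  45  66  90 117 147 147 181 180
Maximum is 181 (e.g. 7 + 9 + 11 + 18 + 21 + 24 + 27 + 30 + 34).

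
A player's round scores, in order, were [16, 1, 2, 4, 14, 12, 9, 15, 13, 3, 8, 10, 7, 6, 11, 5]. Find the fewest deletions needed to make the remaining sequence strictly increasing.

Fewest deletions = n − (longest strictly increasing subsequence).
Patience tails:
16 → extends → [16]
1 → replaces 16 → [1]
2 → extends → [1, 2]
4 → extends → [1, 2, 4]
14 → extends → [1, 2, 4, 14]
12 → replaces 14 → [1, 2, 4, 12]
9 → replaces 12 → [1, 2, 4, 9]
15 → extends → [1, 2, 4, 9, 15]
13 → replaces 15 → [1, 2, 4, 9, 13]
3 → replaces 4 → [1, 2, 3, 9, 13]
8 → replaces 9 → [1, 2, 3, 8, 13]
10 → replaces 13 → [1, 2, 3, 8, 10]
7 → replaces 8 → [1, 2, 3, 7, 10]
6 → replaces 7 → [1, 2, 3, 6, 10]
11 → extends → [1, 2, 3, 6, 10, 11]
5 → replaces 6 → [1, 2, 3, 5, 10, 11]
Longest strictly increasing subsequence has length 6, so deletions = 16 − 6 = 10.

10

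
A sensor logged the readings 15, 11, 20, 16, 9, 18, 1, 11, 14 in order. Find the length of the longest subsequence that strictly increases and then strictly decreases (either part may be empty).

5

inc[i] = longest strictly increasing subsequence ending at i; dec[i] = longest strictly decreasing subsequence starting at i:
i:      1  2  3  4  5  6  7  8  9
a[i]:  15 11 20 16  9 18  1 11 14
inc:    1  1  2  2  1  3  1  2  3
dec:    4  3  4  3  2  2  1  1  1
Best peak at i=3 (value 20): inc=2, dec=4, length 2+4−1 = 5.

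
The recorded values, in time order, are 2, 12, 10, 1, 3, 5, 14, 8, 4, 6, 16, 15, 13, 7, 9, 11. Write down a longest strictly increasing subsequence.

2, 3, 5, 6, 7, 9, 11

Patience tails give the LIS length; then backtrack through the dp parents:
2 → extends → [2]
12 → extends → [2, 12]
10 → replaces 12 → [2, 10]
1 → replaces 2 → [1, 10]
3 → replaces 10 → [1, 3]
5 → extends → [1, 3, 5]
14 → extends → [1, 3, 5, 14]
8 → replaces 14 → [1, 3, 5, 8]
4 → replaces 5 → [1, 3, 4, 8]
6 → replaces 8 → [1, 3, 4, 6]
16 → extends → [1, 3, 4, 6, 16]
15 → replaces 16 → [1, 3, 4, 6, 15]
13 → replaces 15 → [1, 3, 4, 6, 13]
7 → replaces 13 → [1, 3, 4, 6, 7]
9 → extends → [1, 3, 4, 6, 7, 9]
11 → extends → [1, 3, 4, 6, 7, 9, 11]
Length 7; one witness is 2, 3, 5, 6, 7, 9, 11.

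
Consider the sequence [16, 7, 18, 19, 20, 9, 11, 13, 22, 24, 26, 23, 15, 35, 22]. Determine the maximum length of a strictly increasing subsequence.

Track the smallest tail for each achievable length (strict):
16 → extends → [16]
7 → replaces 16 → [7]
18 → extends → [7, 18]
19 → extends → [7, 18, 19]
20 → extends → [7, 18, 19, 20]
9 → replaces 18 → [7, 9, 19, 20]
11 → replaces 19 → [7, 9, 11, 20]
13 → replaces 20 → [7, 9, 11, 13]
22 → extends → [7, 9, 11, 13, 22]
24 → extends → [7, 9, 11, 13, 22, 24]
26 → extends → [7, 9, 11, 13, 22, 24, 26]
23 → replaces 24 → [7, 9, 11, 13, 22, 23, 26]
15 → replaces 22 → [7, 9, 11, 13, 15, 23, 26]
35 → extends → [7, 9, 11, 13, 15, 23, 26, 35]
22 → replaces 23 → [7, 9, 11, 13, 15, 22, 26, 35]
Eight tails, so the longest strictly increasing subsequence has length 8 (e.g. 16, 18, 19, 20, 22, 24, 26, 35).

8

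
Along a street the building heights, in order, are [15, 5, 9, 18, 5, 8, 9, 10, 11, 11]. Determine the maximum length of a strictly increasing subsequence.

5

Track the smallest tail for each achievable length (strict):
15 → extends → [15]
5 → replaces 15 → [5]
9 → extends → [5, 9]
18 → extends → [5, 9, 18]
5 → already a tail → [5, 9, 18]
8 → replaces 9 → [5, 8, 18]
9 → replaces 18 → [5, 8, 9]
10 → extends → [5, 8, 9, 10]
11 → extends → [5, 8, 9, 10, 11]
11 → already a tail → [5, 8, 9, 10, 11]
Five tails, so the longest strictly increasing subsequence has length 5 (e.g. 5, 8, 9, 10, 11).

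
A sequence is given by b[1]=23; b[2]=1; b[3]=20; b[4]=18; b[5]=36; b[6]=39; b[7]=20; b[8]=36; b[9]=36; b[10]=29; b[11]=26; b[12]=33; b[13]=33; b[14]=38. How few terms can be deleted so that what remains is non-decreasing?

Fewest deletions = n − (longest non-decreasing subsequence).
Patience tails:
23 → extends → [23]
1 → replaces 23 → [1]
20 → extends → [1, 20]
18 → replaces 20 → [1, 18]
36 → extends → [1, 18, 36]
39 → extends → [1, 18, 36, 39]
20 → replaces 36 → [1, 18, 20, 39]
36 → replaces 39 → [1, 18, 20, 36]
36 → extends → [1, 18, 20, 36, 36]
29 → replaces 36 → [1, 18, 20, 29, 36]
26 → replaces 29 → [1, 18, 20, 26, 36]
33 → replaces 36 → [1, 18, 20, 26, 33]
33 → extends → [1, 18, 20, 26, 33, 33]
38 → extends → [1, 18, 20, 26, 33, 33, 38]
Longest non-decreasing subsequence has length 7, so deletions = 14 − 7 = 7.

7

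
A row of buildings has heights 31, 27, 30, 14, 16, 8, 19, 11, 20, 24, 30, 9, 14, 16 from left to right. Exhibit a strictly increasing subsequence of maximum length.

14, 16, 19, 20, 24, 30

Patience tails give the LIS length; then backtrack through the dp parents:
31 → extends → [31]
27 → replaces 31 → [27]
30 → extends → [27, 30]
14 → replaces 27 → [14, 30]
16 → replaces 30 → [14, 16]
8 → replaces 14 → [8, 16]
19 → extends → [8, 16, 19]
11 → replaces 16 → [8, 11, 19]
20 → extends → [8, 11, 19, 20]
24 → extends → [8, 11, 19, 20, 24]
30 → extends → [8, 11, 19, 20, 24, 30]
9 → replaces 11 → [8, 9, 19, 20, 24, 30]
14 → replaces 19 → [8, 9, 14, 20, 24, 30]
16 → replaces 20 → [8, 9, 14, 16, 24, 30]
Length 6; one witness is 14, 16, 19, 20, 24, 30.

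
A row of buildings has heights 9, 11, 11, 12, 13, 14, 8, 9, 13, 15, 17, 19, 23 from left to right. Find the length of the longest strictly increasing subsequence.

Track the smallest tail for each achievable length (strict):
9 → extends → [9]
11 → extends → [9, 11]
11 → already a tail → [9, 11]
12 → extends → [9, 11, 12]
13 → extends → [9, 11, 12, 13]
14 → extends → [9, 11, 12, 13, 14]
8 → replaces 9 → [8, 11, 12, 13, 14]
9 → replaces 11 → [8, 9, 12, 13, 14]
13 → already a tail → [8, 9, 12, 13, 14]
15 → extends → [8, 9, 12, 13, 14, 15]
17 → extends → [8, 9, 12, 13, 14, 15, 17]
19 → extends → [8, 9, 12, 13, 14, 15, 17, 19]
23 → extends → [8, 9, 12, 13, 14, 15, 17, 19, 23]
Nine tails, so the longest strictly increasing subsequence has length 9 (e.g. 9, 11, 12, 13, 14, 15, 17, 19, 23).

9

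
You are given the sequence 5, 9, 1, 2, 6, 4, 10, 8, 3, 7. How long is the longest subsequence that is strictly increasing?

4

Let dp[i] be the length of the longest such subsequence ending at index i:
i:      1  2  3  4  5  6  7  8  9 10
a[i]:   5  9  1  2  6  4 10  8  3  7
dp:     1  2  1  2  3  3  4  4  3  4
Maximum dp value is 4.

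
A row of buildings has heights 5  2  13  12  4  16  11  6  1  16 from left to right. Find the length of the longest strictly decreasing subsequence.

5

Negate each value so 'decreasing' becomes 'increasing', then run patience tails on the negated sequence:
-5 → extends → [-5]
-2 → extends → [-5, -2]
-13 → replaces -5 → [-13, -2]
-12 → replaces -2 → [-13, -12]
-4 → extends → [-13, -12, -4]
-16 → replaces -13 → [-16, -12, -4]
-11 → replaces -4 → [-16, -12, -11]
-6 → extends → [-16, -12, -11, -6]
-1 → extends → [-16, -12, -11, -6, -1]
-16 → already a tail → [-16, -12, -11, -6, -1]
Five tails, so the longest strictly decreasing subsequence of the original has length 5.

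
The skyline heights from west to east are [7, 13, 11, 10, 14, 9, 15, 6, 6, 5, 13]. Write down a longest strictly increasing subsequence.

Patience tails give the LIS length; then backtrack through the dp parents:
7 → extends → [7]
13 → extends → [7, 13]
11 → replaces 13 → [7, 11]
10 → replaces 11 → [7, 10]
14 → extends → [7, 10, 14]
9 → replaces 10 → [7, 9, 14]
15 → extends → [7, 9, 14, 15]
6 → replaces 7 → [6, 9, 14, 15]
6 → already a tail → [6, 9, 14, 15]
5 → replaces 6 → [5, 9, 14, 15]
13 → replaces 14 → [5, 9, 13, 15]
Length 4; one witness is 7, 13, 14, 15.

7, 13, 14, 15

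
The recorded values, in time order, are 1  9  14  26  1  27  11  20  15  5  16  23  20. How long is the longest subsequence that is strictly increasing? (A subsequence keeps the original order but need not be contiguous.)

Track the smallest tail for each achievable length (strict):
1 → extends → [1]
9 → extends → [1, 9]
14 → extends → [1, 9, 14]
26 → extends → [1, 9, 14, 26]
1 → already a tail → [1, 9, 14, 26]
27 → extends → [1, 9, 14, 26, 27]
11 → replaces 14 → [1, 9, 11, 26, 27]
20 → replaces 26 → [1, 9, 11, 20, 27]
15 → replaces 20 → [1, 9, 11, 15, 27]
5 → replaces 9 → [1, 5, 11, 15, 27]
16 → replaces 27 → [1, 5, 11, 15, 16]
23 → extends → [1, 5, 11, 15, 16, 23]
20 → replaces 23 → [1, 5, 11, 15, 16, 20]
Six tails, so the longest strictly increasing subsequence has length 6 (e.g. 1, 9, 14, 15, 16, 23).

6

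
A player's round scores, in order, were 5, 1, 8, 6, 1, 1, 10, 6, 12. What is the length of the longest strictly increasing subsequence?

Let dp[i] be the length of the longest such subsequence ending at index i:
i:      1  2  3  4  5  6  7  8  9
a[i]:   5  1  8  6  1  1 10  6 12
dp:     1  1  2  2  1  1  3  2  4
Maximum dp value is 4.

4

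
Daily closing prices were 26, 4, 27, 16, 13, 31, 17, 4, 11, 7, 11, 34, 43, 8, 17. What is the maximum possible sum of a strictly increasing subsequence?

161

Let S[i] be the best sum of a strictly increasing subsequence ending at i:
i:       1   2   3   4   5   6   7   8   9  10  11  12  13  14  15
a[i]:   26   4  27  16  13  31  17   4  11   7  11  34  43   8  17
S:      26   4  53  20  17  84  37   4  15  11  22 118 161  19  39
Maximum is 161 (e.g. 26 + 27 + 31 + 34 + 43).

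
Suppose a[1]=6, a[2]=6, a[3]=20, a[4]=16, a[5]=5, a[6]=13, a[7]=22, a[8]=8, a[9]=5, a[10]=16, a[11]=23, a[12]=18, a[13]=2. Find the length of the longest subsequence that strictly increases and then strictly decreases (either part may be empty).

7

inc[i] = longest strictly increasing subsequence ending at i; dec[i] = longest strictly decreasing subsequence starting at i:
i:      1  2  3  4  5  6  7  8  9 10 11 12 13
a[i]:   6  6 20 16  5 13 22  8  5 16 23 18  2
inc:    1  1  2  2  1  2  3  2  1  3  4  4  1
dec:    3  3  6  5  2  4  4  3  2  2  3  2  1
Best peak at i=3 (value 20): inc=2, dec=6, length 2+6−1 = 7.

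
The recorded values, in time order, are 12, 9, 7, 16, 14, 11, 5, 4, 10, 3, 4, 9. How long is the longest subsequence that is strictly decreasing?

6

Negate each value so 'decreasing' becomes 'increasing', then run patience tails on the negated sequence:
-12 → extends → [-12]
-9 → extends → [-12, -9]
-7 → extends → [-12, -9, -7]
-16 → replaces -12 → [-16, -9, -7]
-14 → replaces -9 → [-16, -14, -7]
-11 → replaces -7 → [-16, -14, -11]
-5 → extends → [-16, -14, -11, -5]
-4 → extends → [-16, -14, -11, -5, -4]
-10 → replaces -5 → [-16, -14, -11, -10, -4]
-3 → extends → [-16, -14, -11, -10, -4, -3]
-4 → already a tail → [-16, -14, -11, -10, -4, -3]
-9 → replaces -4 → [-16, -14, -11, -10, -9, -3]
Six tails, so the longest strictly decreasing subsequence of the original has length 6.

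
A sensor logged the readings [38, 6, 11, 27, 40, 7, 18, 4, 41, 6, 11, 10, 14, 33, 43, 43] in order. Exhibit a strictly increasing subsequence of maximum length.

6, 11, 27, 40, 41, 43

Patience tails give the LIS length; then backtrack through the dp parents:
38 → extends → [38]
6 → replaces 38 → [6]
11 → extends → [6, 11]
27 → extends → [6, 11, 27]
40 → extends → [6, 11, 27, 40]
7 → replaces 11 → [6, 7, 27, 40]
18 → replaces 27 → [6, 7, 18, 40]
4 → replaces 6 → [4, 7, 18, 40]
41 → extends → [4, 7, 18, 40, 41]
6 → replaces 7 → [4, 6, 18, 40, 41]
11 → replaces 18 → [4, 6, 11, 40, 41]
10 → replaces 11 → [4, 6, 10, 40, 41]
14 → replaces 40 → [4, 6, 10, 14, 41]
33 → replaces 41 → [4, 6, 10, 14, 33]
43 → extends → [4, 6, 10, 14, 33, 43]
43 → already a tail → [4, 6, 10, 14, 33, 43]
Length 6; one witness is 6, 11, 27, 40, 41, 43.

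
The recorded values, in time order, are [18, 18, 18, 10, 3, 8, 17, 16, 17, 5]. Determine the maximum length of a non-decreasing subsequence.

Let dp[i] be the length of the longest such subsequence ending at index i:
i:      1  2  3  4  5  6  7  8  9 10
a[i]:  18 18 18 10  3  8 17 16 17  5
dp:     1  2  3  1  1  2  3  3  4  2
Maximum dp value is 4.

4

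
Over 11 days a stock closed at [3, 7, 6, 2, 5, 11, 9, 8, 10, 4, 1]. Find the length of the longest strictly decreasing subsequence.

Negate each value so 'decreasing' becomes 'increasing', then run patience tails on the negated sequence:
-3 → extends → [-3]
-7 → replaces -3 → [-7]
-6 → extends → [-7, -6]
-2 → extends → [-7, -6, -2]
-5 → replaces -2 → [-7, -6, -5]
-11 → replaces -7 → [-11, -6, -5]
-9 → replaces -6 → [-11, -9, -5]
-8 → replaces -5 → [-11, -9, -8]
-10 → replaces -9 → [-11, -10, -8]
-4 → extends → [-11, -10, -8, -4]
-1 → extends → [-11, -10, -8, -4, -1]
Five tails, so the longest strictly decreasing subsequence of the original has length 5.

5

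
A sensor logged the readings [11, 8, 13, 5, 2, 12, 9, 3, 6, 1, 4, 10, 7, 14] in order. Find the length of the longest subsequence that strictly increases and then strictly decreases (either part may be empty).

inc[i] = longest strictly increasing subsequence ending at i; dec[i] = longest strictly decreasing subsequence starting at i:
i:      1  2  3  4  5  6  7  8  9 10 11 12 13 14
a[i]:  11  8 13  5  2 12  9  3  6  1  4 10  7 14
inc:    1  1  2  1  1  2  2  2  3  1  3  4  4  5
dec:    5  4  5  3  2  4  3  2  2  1  1  2  1  1
Best peak at i=3 (value 13): inc=2, dec=5, length 2+5−1 = 6.

6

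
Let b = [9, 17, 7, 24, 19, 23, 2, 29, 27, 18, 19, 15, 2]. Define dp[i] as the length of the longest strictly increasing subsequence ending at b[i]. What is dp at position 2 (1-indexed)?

2

dp[i] = 1 + max{dp[j] : j<i, b[j]<b[i]} (or 1 if no such j):
i:      1  2  3  4  5  6  7  8  9 10 11 12 13
b[i]:   9 17  7 24 19 23  2 29 27 18 19 15  2
dp:     1  2  1  3  3  4  1  5  5  3  4  2  1
At index 2 the value is 2.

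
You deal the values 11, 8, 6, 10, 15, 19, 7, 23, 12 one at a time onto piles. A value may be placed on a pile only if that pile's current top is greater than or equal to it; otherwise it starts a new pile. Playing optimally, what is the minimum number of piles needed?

Place each on the leftmost legal pile:
11 → new pile 1 (tops now [11])
8 → pile 1 (tops now [8])
6 → pile 1 (tops now [6])
10 → new pile 2 (tops now [6, 10])
15 → new pile 3 (tops now [6, 10, 15])
19 → new pile 4 (tops now [6, 10, 15, 19])
7 → pile 2 (tops now [6, 7, 15, 19])
23 → new pile 5 (tops now [6, 7, 15, 19, 23])
12 → pile 3 (tops now [6, 7, 12, 19, 23])
Five piles.

5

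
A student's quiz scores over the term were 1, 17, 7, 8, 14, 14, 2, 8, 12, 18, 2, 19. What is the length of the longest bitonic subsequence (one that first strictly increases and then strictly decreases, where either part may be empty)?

inc[i] = longest strictly increasing subsequence ending at i; dec[i] = longest strictly decreasing subsequence starting at i:
i:      1  2  3  4  5  6  7  8  9 10 11 12
a[i]:   1 17  7  8 14 14  2  8 12 18  2 19
inc:    1  2  2  3  4  4  2  3  4  5  2  6
dec:    1  4  2  2  3  3  1  2  2  2  1  1
Best peak at i=5 (value 14): inc=4, dec=3, length 4+3−1 = 6.

6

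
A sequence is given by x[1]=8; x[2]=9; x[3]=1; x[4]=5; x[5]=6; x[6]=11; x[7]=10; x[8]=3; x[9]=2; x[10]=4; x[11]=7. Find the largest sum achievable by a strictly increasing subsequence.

Let S[i] be the best sum of a strictly increasing subsequence ending at i:
i:      1  2  3  4  5  6  7  8  9 10 11
x[i]:   8  9  1  5  6 11 10  3  2  4  7
S:      8 17  1  6 12 28 27  4  3  8 19
Maximum is 28 (e.g. 8 + 9 + 11).

28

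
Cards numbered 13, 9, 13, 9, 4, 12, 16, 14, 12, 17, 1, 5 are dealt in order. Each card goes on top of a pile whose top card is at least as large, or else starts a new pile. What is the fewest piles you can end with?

4

Place each on the leftmost legal pile:
13 → new pile 1 (tops now [13])
9 → pile 1 (tops now [9])
13 → new pile 2 (tops now [9, 13])
9 → pile 1 (tops now [9, 13])
4 → pile 1 (tops now [4, 13])
12 → pile 2 (tops now [4, 12])
16 → new pile 3 (tops now [4, 12, 16])
14 → pile 3 (tops now [4, 12, 14])
12 → pile 2 (tops now [4, 12, 14])
17 → new pile 4 (tops now [4, 12, 14, 17])
1 → pile 1 (tops now [1, 12, 14, 17])
5 → pile 2 (tops now [1, 5, 14, 17])
Four piles.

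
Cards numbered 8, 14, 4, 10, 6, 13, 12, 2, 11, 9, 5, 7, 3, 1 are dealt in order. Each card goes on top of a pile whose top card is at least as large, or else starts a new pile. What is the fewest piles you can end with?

Place each on the leftmost legal pile:
8 → new pile 1 (tops now [8])
14 → new pile 2 (tops now [8, 14])
4 → pile 1 (tops now [4, 14])
10 → pile 2 (tops now [4, 10])
6 → pile 2 (tops now [4, 6])
13 → new pile 3 (tops now [4, 6, 13])
12 → pile 3 (tops now [4, 6, 12])
2 → pile 1 (tops now [2, 6, 12])
11 → pile 3 (tops now [2, 6, 11])
9 → pile 3 (tops now [2, 6, 9])
5 → pile 2 (tops now [2, 5, 9])
7 → pile 3 (tops now [2, 5, 7])
3 → pile 2 (tops now [2, 3, 7])
1 → pile 1 (tops now [1, 3, 7])
Three piles.

3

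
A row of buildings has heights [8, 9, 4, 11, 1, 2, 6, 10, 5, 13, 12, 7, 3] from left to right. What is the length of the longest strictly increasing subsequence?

5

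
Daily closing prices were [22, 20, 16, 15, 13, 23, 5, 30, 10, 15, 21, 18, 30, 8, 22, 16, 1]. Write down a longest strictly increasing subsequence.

Patience tails give the LIS length; then backtrack through the dp parents:
22 → extends → [22]
20 → replaces 22 → [20]
16 → replaces 20 → [16]
15 → replaces 16 → [15]
13 → replaces 15 → [13]
23 → extends → [13, 23]
5 → replaces 13 → [5, 23]
30 → extends → [5, 23, 30]
10 → replaces 23 → [5, 10, 30]
15 → replaces 30 → [5, 10, 15]
21 → extends → [5, 10, 15, 21]
18 → replaces 21 → [5, 10, 15, 18]
30 → extends → [5, 10, 15, 18, 30]
8 → replaces 10 → [5, 8, 15, 18, 30]
22 → replaces 30 → [5, 8, 15, 18, 22]
16 → replaces 18 → [5, 8, 15, 16, 22]
1 → replaces 5 → [1, 8, 15, 16, 22]
Length 5; one witness is 5, 10, 15, 21, 30.

5, 10, 15, 21, 30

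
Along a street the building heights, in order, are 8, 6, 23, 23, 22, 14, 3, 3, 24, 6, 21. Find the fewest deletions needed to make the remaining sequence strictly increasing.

8

Fewest deletions = n − (longest strictly increasing subsequence).
Patience tails:
8 → extends → [8]
6 → replaces 8 → [6]
23 → extends → [6, 23]
23 → already a tail → [6, 23]
22 → replaces 23 → [6, 22]
14 → replaces 22 → [6, 14]
3 → replaces 6 → [3, 14]
3 → already a tail → [3, 14]
24 → extends → [3, 14, 24]
6 → replaces 14 → [3, 6, 24]
21 → replaces 24 → [3, 6, 21]
Longest strictly increasing subsequence has length 3, so deletions = 11 − 3 = 8.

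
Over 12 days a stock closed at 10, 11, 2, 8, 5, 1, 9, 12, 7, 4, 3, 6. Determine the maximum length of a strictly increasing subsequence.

Track the smallest tail for each achievable length (strict):
10 → extends → [10]
11 → extends → [10, 11]
2 → replaces 10 → [2, 11]
8 → replaces 11 → [2, 8]
5 → replaces 8 → [2, 5]
1 → replaces 2 → [1, 5]
9 → extends → [1, 5, 9]
12 → extends → [1, 5, 9, 12]
7 → replaces 9 → [1, 5, 7, 12]
4 → replaces 5 → [1, 4, 7, 12]
3 → replaces 4 → [1, 3, 7, 12]
6 → replaces 7 → [1, 3, 6, 12]
Four tails, so the longest strictly increasing subsequence has length 4 (e.g. 2, 8, 9, 12).

4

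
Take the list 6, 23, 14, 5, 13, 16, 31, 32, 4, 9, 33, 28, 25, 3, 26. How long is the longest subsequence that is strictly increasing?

6

Track the smallest tail for each achievable length (strict):
6 → extends → [6]
23 → extends → [6, 23]
14 → replaces 23 → [6, 14]
5 → replaces 6 → [5, 14]
13 → replaces 14 → [5, 13]
16 → extends → [5, 13, 16]
31 → extends → [5, 13, 16, 31]
32 → extends → [5, 13, 16, 31, 32]
4 → replaces 5 → [4, 13, 16, 31, 32]
9 → replaces 13 → [4, 9, 16, 31, 32]
33 → extends → [4, 9, 16, 31, 32, 33]
28 → replaces 31 → [4, 9, 16, 28, 32, 33]
25 → replaces 28 → [4, 9, 16, 25, 32, 33]
3 → replaces 4 → [3, 9, 16, 25, 32, 33]
26 → replaces 32 → [3, 9, 16, 25, 26, 33]
Six tails, so the longest strictly increasing subsequence has length 6 (e.g. 6, 14, 16, 31, 32, 33).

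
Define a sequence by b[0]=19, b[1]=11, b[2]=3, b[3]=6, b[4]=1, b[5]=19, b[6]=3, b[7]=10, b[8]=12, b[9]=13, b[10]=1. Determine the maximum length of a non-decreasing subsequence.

Track the smallest tail for each achievable length (allowing ties):
19 → extends → [19]
11 → replaces 19 → [11]
3 → replaces 11 → [3]
6 → extends → [3, 6]
1 → replaces 3 → [1, 6]
19 → extends → [1, 6, 19]
3 → replaces 6 → [1, 3, 19]
10 → replaces 19 → [1, 3, 10]
12 → extends → [1, 3, 10, 12]
13 → extends → [1, 3, 10, 12, 13]
1 → replaces 3 → [1, 1, 10, 12, 13]
Five tails, so the longest non-decreasing subsequence has length 5 (e.g. 3, 6, 10, 12, 13).

5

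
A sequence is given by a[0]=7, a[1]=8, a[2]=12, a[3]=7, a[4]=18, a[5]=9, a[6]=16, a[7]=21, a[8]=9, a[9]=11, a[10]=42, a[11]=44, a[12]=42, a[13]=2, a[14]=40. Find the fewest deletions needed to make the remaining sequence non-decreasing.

Fewest deletions = n − (longest non-decreasing subsequence).
i:      0  1  2  3  4  5  6  7  8  9 10 11 12 13 14
a[i]:   7  8 12  7 18  9 16 21  9 11 42 44 42  2 40
dp:     1  2  3  2  4  3  4  5  4  5  6  7  7  1  6
max dp = 7, so deletions = 15 − 7 = 8.

8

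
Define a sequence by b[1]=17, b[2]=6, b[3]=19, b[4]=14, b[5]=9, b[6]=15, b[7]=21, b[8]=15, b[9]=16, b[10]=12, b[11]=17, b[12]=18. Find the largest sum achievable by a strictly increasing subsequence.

86

Let S[i] be the best sum of a strictly increasing subsequence ending at i:
i:      1  2  3  4  5  6  7  8  9 10 11 12
b[i]:  17  6 19 14  9 15 21 15 16 12 17 18
S:     17  6 36 20 15 35 57 35 51 27 68 86
Maximum is 86 (e.g. 6 + 14 + 15 + 16 + 17 + 18).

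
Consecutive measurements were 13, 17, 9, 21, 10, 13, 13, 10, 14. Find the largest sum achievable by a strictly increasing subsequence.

51

Let S[i] be the best sum of a strictly increasing subsequence ending at i:
i:      1  2  3  4  5  6  7  8  9
a[i]:  13 17  9 21 10 13 13 10 14
S:     13 30  9 51 19 32 32 19 46
Maximum is 51 (e.g. 13 + 17 + 21).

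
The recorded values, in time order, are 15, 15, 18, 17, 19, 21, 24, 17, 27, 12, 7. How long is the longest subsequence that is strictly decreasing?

4

Negate each value so 'decreasing' becomes 'increasing', then run patience tails on the negated sequence:
-15 → extends → [-15]
-15 → already a tail → [-15]
-18 → replaces -15 → [-18]
-17 → extends → [-18, -17]
-19 → replaces -18 → [-19, -17]
-21 → replaces -19 → [-21, -17]
-24 → replaces -21 → [-24, -17]
-17 → already a tail → [-24, -17]
-27 → replaces -24 → [-27, -17]
-12 → extends → [-27, -17, -12]
-7 → extends → [-27, -17, -12, -7]
Four tails, so the longest strictly decreasing subsequence of the original has length 4.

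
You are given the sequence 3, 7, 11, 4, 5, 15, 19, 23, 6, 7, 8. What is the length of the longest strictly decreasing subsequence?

Let dp[i] be the longest strictly decreasing subsequence ending at i:
i:      1  2  3  4  5  6  7  8  9 10 11
a[i]:   3  7 11  4  5 15 19 23  6  7  8
dp:     1  1  1  2  2  1  1  1  2  2  2
Maximum is 2.

2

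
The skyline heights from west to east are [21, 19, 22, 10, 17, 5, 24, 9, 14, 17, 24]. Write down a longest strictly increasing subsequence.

5, 9, 14, 17, 24

Patience tails give the LIS length; then backtrack through the dp parents:
21 → extends → [21]
19 → replaces 21 → [19]
22 → extends → [19, 22]
10 → replaces 19 → [10, 22]
17 → replaces 22 → [10, 17]
5 → replaces 10 → [5, 17]
24 → extends → [5, 17, 24]
9 → replaces 17 → [5, 9, 24]
14 → replaces 24 → [5, 9, 14]
17 → extends → [5, 9, 14, 17]
24 → extends → [5, 9, 14, 17, 24]
Length 5; one witness is 5, 9, 14, 17, 24.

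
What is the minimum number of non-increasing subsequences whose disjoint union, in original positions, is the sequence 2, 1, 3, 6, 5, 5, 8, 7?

4

Place each on the leftmost legal pile:
2 → new pile 1 (tops now [2])
1 → pile 1 (tops now [1])
3 → new pile 2 (tops now [1, 3])
6 → new pile 3 (tops now [1, 3, 6])
5 → pile 3 (tops now [1, 3, 5])
5 → pile 3 (tops now [1, 3, 5])
8 → new pile 4 (tops now [1, 3, 5, 8])
7 → pile 4 (tops now [1, 3, 5, 7])
Four piles.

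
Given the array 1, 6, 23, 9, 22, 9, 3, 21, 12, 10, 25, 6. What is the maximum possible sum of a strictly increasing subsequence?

Let S[i] be the best sum of a strictly increasing subsequence ending at i:
i:      1  2  3  4  5  6  7  8  9 10 11 12
a[i]:   1  6 23  9 22  9  3 21 12 10 25  6
S:      1  7 30 16 38 16  4 37 28 26 63 10
Maximum is 63 (e.g. 1 + 6 + 9 + 22 + 25).

63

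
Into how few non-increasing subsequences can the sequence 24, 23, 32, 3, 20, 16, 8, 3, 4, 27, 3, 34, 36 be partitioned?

The minimum number of non-increasing subsequences covering a sequence equals the length of its longest strictly increasing subsequence.
LIS length is 5 (e.g. 3, 20, 27, 34, 36), so 5 piles are needed.

5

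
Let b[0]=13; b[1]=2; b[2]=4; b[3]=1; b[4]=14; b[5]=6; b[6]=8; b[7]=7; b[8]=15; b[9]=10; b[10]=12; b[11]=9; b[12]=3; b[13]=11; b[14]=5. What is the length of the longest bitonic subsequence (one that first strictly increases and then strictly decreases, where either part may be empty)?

inc[i] = longest strictly increasing subsequence ending at i; dec[i] = longest strictly decreasing subsequence starting at i:
i:      0  1  2  3  4  5  6  7  8  9 10 11 12 13 14
b[i]:  13  2  4  1 14  6  8  7 15 10 12  9  3 11  5
inc:    1  1  2  1  3  3  4  4  5  5  6  5  2  6  3
dec:    4  2  2  1  4  2  3  2  4  3  3  2  1  2  1
Best peak at i=8 (value 15): inc=5, dec=4, length 5+4−1 = 8.

8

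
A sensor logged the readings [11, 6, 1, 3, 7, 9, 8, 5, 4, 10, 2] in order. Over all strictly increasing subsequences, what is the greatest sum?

32

Let S[i] be the best sum of a strictly increasing subsequence ending at i:
i:      1  2  3  4  5  6  7  8  9 10 11
a[i]:  11  6  1  3  7  9  8  5  4 10  2
S:     11  6  1  4 13 22 21  9  8 32  3
Maximum is 32 (e.g. 6 + 7 + 9 + 10).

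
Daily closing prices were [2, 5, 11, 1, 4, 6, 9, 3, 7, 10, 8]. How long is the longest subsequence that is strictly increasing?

Let dp[i] be the length of the longest such subsequence ending at index i:
i:      1  2  3  4  5  6  7  8  9 10 11
a[i]:   2  5 11  1  4  6  9  3  7 10  8
dp:     1  2  3  1  2  3  4  2  4  5  5
Maximum dp value is 5.

5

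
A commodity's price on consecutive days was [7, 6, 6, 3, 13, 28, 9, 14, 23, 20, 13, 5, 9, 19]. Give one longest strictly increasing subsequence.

7, 13, 14, 23

Patience tails give the LIS length; then backtrack through the dp parents:
7 → extends → [7]
6 → replaces 7 → [6]
6 → already a tail → [6]
3 → replaces 6 → [3]
13 → extends → [3, 13]
28 → extends → [3, 13, 28]
9 → replaces 13 → [3, 9, 28]
14 → replaces 28 → [3, 9, 14]
23 → extends → [3, 9, 14, 23]
20 → replaces 23 → [3, 9, 14, 20]
13 → replaces 14 → [3, 9, 13, 20]
5 → replaces 9 → [3, 5, 13, 20]
9 → replaces 13 → [3, 5, 9, 20]
19 → replaces 20 → [3, 5, 9, 19]
Length 4; one witness is 7, 13, 14, 23.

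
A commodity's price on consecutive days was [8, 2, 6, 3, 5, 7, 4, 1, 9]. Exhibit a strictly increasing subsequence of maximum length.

Patience tails give the LIS length; then backtrack through the dp parents:
8 → extends → [8]
2 → replaces 8 → [2]
6 → extends → [2, 6]
3 → replaces 6 → [2, 3]
5 → extends → [2, 3, 5]
7 → extends → [2, 3, 5, 7]
4 → replaces 5 → [2, 3, 4, 7]
1 → replaces 2 → [1, 3, 4, 7]
9 → extends → [1, 3, 4, 7, 9]
Length 5; one witness is 2, 3, 5, 7, 9.

2, 3, 5, 7, 9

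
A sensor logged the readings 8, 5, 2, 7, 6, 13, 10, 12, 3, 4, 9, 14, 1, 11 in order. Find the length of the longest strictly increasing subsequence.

Track the smallest tail for each achievable length (strict):
8 → extends → [8]
5 → replaces 8 → [5]
2 → replaces 5 → [2]
7 → extends → [2, 7]
6 → replaces 7 → [2, 6]
13 → extends → [2, 6, 13]
10 → replaces 13 → [2, 6, 10]
12 → extends → [2, 6, 10, 12]
3 → replaces 6 → [2, 3, 10, 12]
4 → replaces 10 → [2, 3, 4, 12]
9 → replaces 12 → [2, 3, 4, 9]
14 → extends → [2, 3, 4, 9, 14]
1 → replaces 2 → [1, 3, 4, 9, 14]
11 → replaces 14 → [1, 3, 4, 9, 11]
Five tails, so the longest strictly increasing subsequence has length 5 (e.g. 5, 7, 10, 12, 14).

5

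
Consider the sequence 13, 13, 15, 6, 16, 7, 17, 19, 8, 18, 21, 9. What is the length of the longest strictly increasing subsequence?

Let dp[i] be the length of the longest such subsequence ending at index i:
i:      1  2  3  4  5  6  7  8  9 10 11 12
a[i]:  13 13 15  6 16  7 17 19  8 18 21  9
dp:     1  1  2  1  3  2  4  5  3  5  6  4
Maximum dp value is 6.

6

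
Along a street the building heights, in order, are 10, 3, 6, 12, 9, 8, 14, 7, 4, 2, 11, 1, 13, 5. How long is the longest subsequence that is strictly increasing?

5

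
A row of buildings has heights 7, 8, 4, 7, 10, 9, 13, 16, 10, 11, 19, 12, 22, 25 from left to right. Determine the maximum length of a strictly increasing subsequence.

Let dp[i] be the length of the longest such subsequence ending at index i:
i:      1  2  3  4  5  6  7  8  9 10 11 12 13 14
a[i]:   7  8  4  7 10  9 13 16 10 11 19 12 22 25
dp:     1  2  1  2  3  3  4  5  4  5  6  6  7  8
Maximum dp value is 8.

8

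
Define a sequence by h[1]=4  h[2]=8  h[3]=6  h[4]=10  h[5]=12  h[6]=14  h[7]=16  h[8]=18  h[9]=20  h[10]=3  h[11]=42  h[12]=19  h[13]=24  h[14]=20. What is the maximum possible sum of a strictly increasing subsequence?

Let S[i] be the best sum of a strictly increasing subsequence ending at i:
i:       1   2   3   4   5   6   7   8   9  10  11  12  13  14
h[i]:    4   8   6  10  12  14  16  18  20   3  42  19  24  20
S:       4  12  10  22  34  48  64  82 102   3 144 101 126 121
Maximum is 144 (e.g. 4 + 8 + 10 + 12 + 14 + 16 + 18 + 20 + 42).

144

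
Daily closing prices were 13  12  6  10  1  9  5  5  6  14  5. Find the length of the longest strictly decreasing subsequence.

6

Negate each value so 'decreasing' becomes 'increasing', then run patience tails on the negated sequence:
-13 → extends → [-13]
-12 → extends → [-13, -12]
-6 → extends → [-13, -12, -6]
-10 → replaces -6 → [-13, -12, -10]
-1 → extends → [-13, -12, -10, -1]
-9 → replaces -1 → [-13, -12, -10, -9]
-5 → extends → [-13, -12, -10, -9, -5]
-5 → already a tail → [-13, -12, -10, -9, -5]
-6 → replaces -5 → [-13, -12, -10, -9, -6]
-14 → replaces -13 → [-14, -12, -10, -9, -6]
-5 → extends → [-14, -12, -10, -9, -6, -5]
Six tails, so the longest strictly decreasing subsequence of the original has length 6.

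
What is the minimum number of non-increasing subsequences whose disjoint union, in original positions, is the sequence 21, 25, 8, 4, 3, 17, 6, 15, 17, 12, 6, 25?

The minimum number of non-increasing subsequences covering a sequence equals the length of its longest strictly increasing subsequence.
LIS length is 5 (e.g. 4, 6, 15, 17, 25), so 5 piles are needed.

5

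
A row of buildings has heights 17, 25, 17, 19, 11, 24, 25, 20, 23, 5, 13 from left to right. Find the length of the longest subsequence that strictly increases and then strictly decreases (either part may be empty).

inc[i] = longest strictly increasing subsequence ending at i; dec[i] = longest strictly decreasing subsequence starting at i:
i:      1  2  3  4  5  6  7  8  9 10 11
a[i]:  17 25 17 19 11 24 25 20 23  5 13
inc:    1  2  1  2  1  3  4  3  4  1  2
dec:    3  4  3  3  2  3  3  2  2  1  1
Best peak at i=7 (value 25): inc=4, dec=3, length 4+3−1 = 6.

6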